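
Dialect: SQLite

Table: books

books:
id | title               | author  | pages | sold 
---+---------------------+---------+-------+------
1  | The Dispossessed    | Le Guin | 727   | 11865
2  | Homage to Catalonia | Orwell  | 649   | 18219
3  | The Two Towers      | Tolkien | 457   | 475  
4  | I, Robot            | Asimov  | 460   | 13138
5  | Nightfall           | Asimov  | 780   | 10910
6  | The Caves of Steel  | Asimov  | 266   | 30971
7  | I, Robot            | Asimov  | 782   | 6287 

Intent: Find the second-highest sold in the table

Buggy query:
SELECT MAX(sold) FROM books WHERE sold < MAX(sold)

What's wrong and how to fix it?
Bug: MAX(sold) on the right of the comparison is an aggregate-in-WHERE error

Fix: Put the inner MAX in a scalar subquery

Corrected query:
SELECT MAX(sold) FROM books WHERE sold < (SELECT MAX(sold) FROM books)

Result:
MAX(sold)
---------
18219    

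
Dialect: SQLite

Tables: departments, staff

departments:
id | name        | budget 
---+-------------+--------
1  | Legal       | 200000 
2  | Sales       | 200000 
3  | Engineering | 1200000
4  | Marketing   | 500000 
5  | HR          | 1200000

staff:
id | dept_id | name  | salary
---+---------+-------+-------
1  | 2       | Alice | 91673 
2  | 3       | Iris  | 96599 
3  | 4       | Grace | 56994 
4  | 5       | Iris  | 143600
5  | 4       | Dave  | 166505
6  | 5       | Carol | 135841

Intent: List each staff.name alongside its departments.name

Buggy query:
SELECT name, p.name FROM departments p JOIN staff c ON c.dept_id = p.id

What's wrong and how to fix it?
Bug: Both tables have a 'name' column; the unqualified reference is ambiguous

Fix: Qualify the column with its table alias (c.name)

Corrected query:
SELECT c.name, p.name FROM departments p JOIN staff c ON c.dept_id = p.id

Result:
name  | name       
------+------------
Alice | Sales      
Iris  | Engineering
Grace | Marketing  
Iris  | HR         
Dave  | Marketing  
Carol | HR         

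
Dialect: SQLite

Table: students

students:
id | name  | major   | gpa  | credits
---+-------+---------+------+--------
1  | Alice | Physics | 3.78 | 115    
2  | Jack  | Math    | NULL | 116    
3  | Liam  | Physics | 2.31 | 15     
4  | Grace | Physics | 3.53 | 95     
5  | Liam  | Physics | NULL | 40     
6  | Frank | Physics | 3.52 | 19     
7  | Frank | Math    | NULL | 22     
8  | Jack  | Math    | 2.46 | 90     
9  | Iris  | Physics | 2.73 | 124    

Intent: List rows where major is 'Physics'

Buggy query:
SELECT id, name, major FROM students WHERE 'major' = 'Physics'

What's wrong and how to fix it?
Bug: 'major' in single quotes is a string literal, not the column; the comparison is literal-vs-literal and never true

Fix: Remove the quotes around the column name (or use double quotes for an identifier)

Corrected query:
SELECT id, name, major FROM students WHERE major = 'Physics'

Result:
id | name  | major  
---+-------+--------
1  | Alice | Physics
3  | Liam  | Physics
4  | Grace | Physics
5  | Liam  | Physics
6  | Frank | Physics
9  | Iris  | Physics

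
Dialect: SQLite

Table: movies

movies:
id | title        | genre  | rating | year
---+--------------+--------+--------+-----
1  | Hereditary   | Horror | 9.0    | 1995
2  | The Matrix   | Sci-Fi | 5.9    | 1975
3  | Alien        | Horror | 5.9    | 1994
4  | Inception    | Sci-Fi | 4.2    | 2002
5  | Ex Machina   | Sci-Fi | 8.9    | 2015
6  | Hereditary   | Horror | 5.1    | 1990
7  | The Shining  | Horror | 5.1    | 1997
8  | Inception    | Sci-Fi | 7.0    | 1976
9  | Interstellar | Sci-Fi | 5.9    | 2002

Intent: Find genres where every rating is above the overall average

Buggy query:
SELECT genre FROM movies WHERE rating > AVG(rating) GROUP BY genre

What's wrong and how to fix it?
Bug: WHERE evaluates per row before aggregation, so AVG() is unavailable

Fix: Compute the overall average in a scalar subquery and compare each group's MIN against it in HAVING

Corrected query:
SELECT genre FROM movies GROUP BY genre HAVING MIN(rating) > (SELECT AVG(rating) FROM movies)

Result:
(no rows)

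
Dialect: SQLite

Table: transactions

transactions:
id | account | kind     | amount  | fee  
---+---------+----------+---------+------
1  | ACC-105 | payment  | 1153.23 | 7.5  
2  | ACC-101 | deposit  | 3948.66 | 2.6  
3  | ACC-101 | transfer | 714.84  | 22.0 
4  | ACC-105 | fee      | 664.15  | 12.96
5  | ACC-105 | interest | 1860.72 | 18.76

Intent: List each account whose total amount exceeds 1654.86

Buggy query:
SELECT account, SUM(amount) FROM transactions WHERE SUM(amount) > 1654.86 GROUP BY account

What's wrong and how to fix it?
Bug: WHERE runs before GROUP BY, so aggregates aren't available there

Fix: Move the aggregate condition to a HAVING clause

Corrected query:
SELECT account, SUM(amount) FROM transactions GROUP BY account HAVING SUM(amount) > 1654.86

Result:
account | SUM(amount)
--------+------------
ACC-101 | 4663.5     
ACC-105 | 3678.1     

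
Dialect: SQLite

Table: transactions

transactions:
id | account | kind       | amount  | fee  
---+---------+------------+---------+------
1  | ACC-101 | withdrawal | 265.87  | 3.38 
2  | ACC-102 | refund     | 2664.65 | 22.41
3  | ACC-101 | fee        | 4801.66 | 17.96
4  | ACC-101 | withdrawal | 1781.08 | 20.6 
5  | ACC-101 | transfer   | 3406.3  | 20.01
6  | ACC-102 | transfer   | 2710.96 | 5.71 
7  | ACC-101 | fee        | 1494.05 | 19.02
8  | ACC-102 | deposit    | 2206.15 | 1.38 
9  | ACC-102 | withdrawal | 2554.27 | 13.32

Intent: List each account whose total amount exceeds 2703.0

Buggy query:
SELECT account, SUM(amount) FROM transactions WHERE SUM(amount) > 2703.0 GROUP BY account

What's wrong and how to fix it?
Bug: SUM(amount) is an aggregate, but WHERE filters rows before aggregation

Fix: Use HAVING (which filters groups after aggregation) instead of WHERE

Corrected query:
SELECT account, SUM(amount) FROM transactions GROUP BY account HAVING SUM(amount) > 2703.0

Result:
account | SUM(amount)
--------+------------
ACC-101 | 11748.96   
ACC-102 | 10136.03   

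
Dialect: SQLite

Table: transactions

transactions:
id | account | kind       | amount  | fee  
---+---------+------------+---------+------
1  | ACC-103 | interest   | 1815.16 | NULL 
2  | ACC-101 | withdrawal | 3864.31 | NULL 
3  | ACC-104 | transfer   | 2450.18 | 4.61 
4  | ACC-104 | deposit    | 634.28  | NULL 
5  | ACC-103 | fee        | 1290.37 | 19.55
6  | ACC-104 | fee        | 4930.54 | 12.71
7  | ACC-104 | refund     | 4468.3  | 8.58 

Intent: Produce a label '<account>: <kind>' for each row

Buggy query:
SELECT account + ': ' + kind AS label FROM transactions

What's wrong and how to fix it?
Bug: '+' is numeric addition; on text columns SQLite converts them to 0 instead of concatenating

Fix: Replace + with || to concatenate text

Corrected query:
SELECT account || ': ' || kind AS label FROM transactions

Result:
label              
-------------------
ACC-103: interest  
ACC-101: withdrawal
ACC-104: transfer  
ACC-104: deposit   
ACC-103: fee       
ACC-104: fee       
ACC-104: refund    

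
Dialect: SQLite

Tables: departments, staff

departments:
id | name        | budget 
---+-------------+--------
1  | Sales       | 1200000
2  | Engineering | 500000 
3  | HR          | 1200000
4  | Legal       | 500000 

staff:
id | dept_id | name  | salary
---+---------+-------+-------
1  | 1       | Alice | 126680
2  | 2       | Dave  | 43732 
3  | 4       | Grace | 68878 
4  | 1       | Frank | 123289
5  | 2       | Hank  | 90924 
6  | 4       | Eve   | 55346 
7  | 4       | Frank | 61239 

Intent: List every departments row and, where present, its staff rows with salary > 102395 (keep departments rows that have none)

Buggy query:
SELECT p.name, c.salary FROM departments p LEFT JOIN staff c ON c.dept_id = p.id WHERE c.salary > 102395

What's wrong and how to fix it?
Bug: Filtering c.salary in WHERE discards the NULL rows produced by LEFT JOIN, turning it into an inner join

Fix: Put 'c.salary > 102395' in the JOIN's ON clause instead of WHERE

Corrected query:
SELECT p.name, c.salary FROM departments p LEFT JOIN staff c ON c.dept_id = p.id AND c.salary > 102395

Result:
name        | salary
------------+-------
Sales       | 123289
Sales       | 126680
Engineering | NULL  
HR          | NULL  
Legal       | NULL  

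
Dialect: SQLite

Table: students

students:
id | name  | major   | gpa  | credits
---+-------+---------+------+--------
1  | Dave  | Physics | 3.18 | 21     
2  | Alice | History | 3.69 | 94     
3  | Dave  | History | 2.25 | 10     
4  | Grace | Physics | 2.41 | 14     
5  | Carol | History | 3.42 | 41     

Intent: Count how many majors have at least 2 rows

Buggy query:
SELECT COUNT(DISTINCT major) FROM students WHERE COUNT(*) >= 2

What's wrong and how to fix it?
Bug: COUNT(*) cannot appear in WHERE; the per-group count doesn't exist yet

Fix: Use a subquery that GROUPs and filters with HAVING, then count its rows

Corrected query:
SELECT COUNT(*) FROM (SELECT major FROM students GROUP BY major HAVING COUNT(*) >= 2)

Result:
COUNT(*)
--------
2       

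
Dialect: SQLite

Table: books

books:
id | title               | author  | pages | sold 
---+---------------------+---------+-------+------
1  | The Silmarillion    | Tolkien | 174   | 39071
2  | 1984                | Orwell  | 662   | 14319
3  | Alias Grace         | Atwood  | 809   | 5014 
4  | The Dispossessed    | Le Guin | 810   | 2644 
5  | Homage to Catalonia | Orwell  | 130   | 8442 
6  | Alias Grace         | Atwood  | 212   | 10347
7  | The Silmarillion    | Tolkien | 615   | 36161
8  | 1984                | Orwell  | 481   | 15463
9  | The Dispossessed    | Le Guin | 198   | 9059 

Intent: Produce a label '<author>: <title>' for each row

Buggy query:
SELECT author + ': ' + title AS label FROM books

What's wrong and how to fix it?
Bug: SQLite uses || for string concatenation; + coerces text to numbers (yielding 0)

Fix: Use the || operator for string concatenation

Corrected query:
SELECT author || ': ' || title AS label FROM books

Result:
label                      
---------------------------
Tolkien: The Silmarillion  
Orwell: 1984               
Atwood: Alias Grace        
Le Guin: The Dispossessed  
Orwell: Homage to Catalonia
Atwood: Alias Grace        
Tolkien: The Silmarillion  
Orwell: 1984               
Le Guin: The Dispossessed  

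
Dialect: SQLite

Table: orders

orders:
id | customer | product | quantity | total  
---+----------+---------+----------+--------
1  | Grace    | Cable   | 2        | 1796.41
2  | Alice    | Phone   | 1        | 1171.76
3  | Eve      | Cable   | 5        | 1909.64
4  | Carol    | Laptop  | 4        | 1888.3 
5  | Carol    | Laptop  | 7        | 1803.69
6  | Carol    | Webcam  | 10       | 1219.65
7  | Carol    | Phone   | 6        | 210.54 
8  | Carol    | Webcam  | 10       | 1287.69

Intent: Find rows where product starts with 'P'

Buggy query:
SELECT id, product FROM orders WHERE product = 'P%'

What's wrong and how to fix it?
Bug: Wildcards only work with LIKE; '=' treats '%' as a literal character

Fix: Use LIKE for wildcard pattern matching

Corrected query:
SELECT id, product FROM orders WHERE product LIKE 'P%'

Result:
id | product
---+--------
2  | Phone  
7  | Phone  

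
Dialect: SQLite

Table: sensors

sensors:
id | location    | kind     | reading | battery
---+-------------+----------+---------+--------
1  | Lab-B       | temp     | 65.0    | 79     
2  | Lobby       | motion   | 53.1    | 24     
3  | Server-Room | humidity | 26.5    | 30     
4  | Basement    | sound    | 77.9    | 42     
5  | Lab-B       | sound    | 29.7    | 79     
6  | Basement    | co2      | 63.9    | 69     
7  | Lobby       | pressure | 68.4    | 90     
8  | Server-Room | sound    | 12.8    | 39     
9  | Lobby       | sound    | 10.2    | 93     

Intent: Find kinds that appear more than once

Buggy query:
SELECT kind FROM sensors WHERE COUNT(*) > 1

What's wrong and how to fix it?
Bug: WHERE can't reference COUNT(*); aggregates are computed after WHERE

Fix: Group first, then use HAVING for the count condition

Corrected query:
SELECT kind FROM sensors GROUP BY kind HAVING COUNT(*) > 1

Result:
kind 
-----
sound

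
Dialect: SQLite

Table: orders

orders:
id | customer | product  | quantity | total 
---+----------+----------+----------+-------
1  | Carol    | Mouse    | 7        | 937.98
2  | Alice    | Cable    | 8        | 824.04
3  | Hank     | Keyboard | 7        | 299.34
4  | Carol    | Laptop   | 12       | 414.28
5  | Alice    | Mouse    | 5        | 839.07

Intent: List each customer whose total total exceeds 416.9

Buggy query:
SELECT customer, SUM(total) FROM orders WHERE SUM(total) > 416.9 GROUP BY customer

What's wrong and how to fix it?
Bug: Aggregate functions cannot appear in a WHERE clause

Fix: Use HAVING (which filters groups after aggregation) instead of WHERE

Corrected query:
SELECT customer, SUM(total) FROM orders GROUP BY customer HAVING SUM(total) > 416.9

Result:
customer | SUM(total)
---------+-----------
Alice    | 1663.11   
Carol    | 1352.26   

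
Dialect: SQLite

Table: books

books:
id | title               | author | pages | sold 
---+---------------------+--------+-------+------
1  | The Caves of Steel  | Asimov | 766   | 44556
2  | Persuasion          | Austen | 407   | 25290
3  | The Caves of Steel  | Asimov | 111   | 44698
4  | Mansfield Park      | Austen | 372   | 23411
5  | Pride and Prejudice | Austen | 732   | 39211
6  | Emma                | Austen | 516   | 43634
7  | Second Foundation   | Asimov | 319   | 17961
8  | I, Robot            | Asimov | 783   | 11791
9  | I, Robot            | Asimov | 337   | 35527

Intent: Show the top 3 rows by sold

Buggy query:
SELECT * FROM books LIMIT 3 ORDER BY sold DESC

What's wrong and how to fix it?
Bug: ORDER BY cannot follow LIMIT; LIMIT is the final clause

Fix: Swap the clauses: ORDER BY first, then LIMIT

Corrected query:
SELECT * FROM books ORDER BY sold DESC LIMIT 3

Result:
id | title              | author | pages | sold 
---+--------------------+--------+-------+------
3  | The Caves of Steel | Asimov | 111   | 44698
1  | The Caves of Steel | Asimov | 766   | 44556
6  | Emma               | Austen | 516   | 43634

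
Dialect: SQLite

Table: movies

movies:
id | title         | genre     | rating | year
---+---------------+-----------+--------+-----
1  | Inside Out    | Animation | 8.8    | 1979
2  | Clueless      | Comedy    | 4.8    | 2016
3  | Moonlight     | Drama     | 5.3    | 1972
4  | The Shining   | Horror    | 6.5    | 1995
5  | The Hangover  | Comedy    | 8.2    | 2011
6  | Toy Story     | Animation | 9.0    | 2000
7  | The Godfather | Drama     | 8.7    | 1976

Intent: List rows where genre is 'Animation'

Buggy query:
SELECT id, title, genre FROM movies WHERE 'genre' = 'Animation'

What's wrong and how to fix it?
Bug: 'genre' in single quotes is a string literal, not the column; the comparison is literal-vs-literal and never true

Fix: Reference the column as genre without single quotes

Corrected query:
SELECT id, title, genre FROM movies WHERE genre = 'Animation'

Result:
id | title      | genre    
---+------------+----------
1  | Inside Out | Animation
6  | Toy Story  | Animation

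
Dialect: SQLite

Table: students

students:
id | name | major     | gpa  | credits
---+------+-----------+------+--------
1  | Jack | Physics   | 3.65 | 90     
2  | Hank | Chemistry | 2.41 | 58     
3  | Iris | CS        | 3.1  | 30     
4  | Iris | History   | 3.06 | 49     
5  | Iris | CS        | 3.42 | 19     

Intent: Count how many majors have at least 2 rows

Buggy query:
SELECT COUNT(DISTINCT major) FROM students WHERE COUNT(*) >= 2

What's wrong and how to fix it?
Bug: COUNT(*) cannot appear in WHERE; the per-group count doesn't exist yet

Fix: Use a subquery that GROUPs and filters with HAVING, then count its rows

Corrected query:
SELECT COUNT(*) FROM (SELECT major FROM students GROUP BY major HAVING COUNT(*) >= 2)

Result:
COUNT(*)
--------
1       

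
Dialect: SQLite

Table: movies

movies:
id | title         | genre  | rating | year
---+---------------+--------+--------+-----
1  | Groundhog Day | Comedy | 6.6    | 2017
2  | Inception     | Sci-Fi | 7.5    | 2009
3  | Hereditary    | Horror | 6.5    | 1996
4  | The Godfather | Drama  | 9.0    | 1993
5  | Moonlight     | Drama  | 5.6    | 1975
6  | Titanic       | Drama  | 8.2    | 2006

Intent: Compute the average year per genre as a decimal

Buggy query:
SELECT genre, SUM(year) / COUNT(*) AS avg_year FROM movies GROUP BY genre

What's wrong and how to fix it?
Bug: SUM(year) and COUNT(*) are both integers; the division truncates the fractional part

Fix: Cast one side to REAL so the division keeps the fractional part

Corrected query:
SELECT genre, SUM(year) * 1.0 / COUNT(*) AS avg_year FROM movies GROUP BY genre

Result:
genre  | avg_year   
-------+------------
Comedy | 2017       
Drama  | 1991.333333
Horror | 1996       
Sci-Fi | 2009       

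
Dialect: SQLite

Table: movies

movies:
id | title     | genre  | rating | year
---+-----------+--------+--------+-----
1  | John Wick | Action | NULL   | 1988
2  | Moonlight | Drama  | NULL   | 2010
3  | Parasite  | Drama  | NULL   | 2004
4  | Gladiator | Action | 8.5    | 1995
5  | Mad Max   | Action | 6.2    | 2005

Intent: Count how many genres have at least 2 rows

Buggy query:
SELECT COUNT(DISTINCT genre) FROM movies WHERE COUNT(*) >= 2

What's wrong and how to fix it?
Bug: WHERE filters individual rows, not groups, so a group-level COUNT is invalid there

Fix: Use a subquery that GROUPs and filters with HAVING, then count its rows

Corrected query:
SELECT COUNT(*) FROM (SELECT genre FROM movies GROUP BY genre HAVING COUNT(*) >= 2)

Result:
COUNT(*)
--------
2       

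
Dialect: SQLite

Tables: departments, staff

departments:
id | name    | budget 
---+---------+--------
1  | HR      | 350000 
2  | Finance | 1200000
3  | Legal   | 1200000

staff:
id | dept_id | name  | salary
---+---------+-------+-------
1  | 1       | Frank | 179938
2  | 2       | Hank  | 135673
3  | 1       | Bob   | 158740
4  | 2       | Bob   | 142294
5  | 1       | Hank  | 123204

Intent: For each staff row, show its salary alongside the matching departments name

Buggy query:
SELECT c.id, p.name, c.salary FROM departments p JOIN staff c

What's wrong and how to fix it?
Bug: JOIN with no ON clause produces a cartesian product; every staff row pairs with every departments row

Fix: Specify the join condition linking the foreign key to the parent id

Corrected query:
SELECT c.id, p.name, c.salary FROM departments p JOIN staff c ON c.dept_id = p.id

Result:
id | name    | salary
---+---------+-------
1  | HR      | 179938
2  | Finance | 135673
3  | HR      | 158740
4  | Finance | 142294
5  | HR      | 123204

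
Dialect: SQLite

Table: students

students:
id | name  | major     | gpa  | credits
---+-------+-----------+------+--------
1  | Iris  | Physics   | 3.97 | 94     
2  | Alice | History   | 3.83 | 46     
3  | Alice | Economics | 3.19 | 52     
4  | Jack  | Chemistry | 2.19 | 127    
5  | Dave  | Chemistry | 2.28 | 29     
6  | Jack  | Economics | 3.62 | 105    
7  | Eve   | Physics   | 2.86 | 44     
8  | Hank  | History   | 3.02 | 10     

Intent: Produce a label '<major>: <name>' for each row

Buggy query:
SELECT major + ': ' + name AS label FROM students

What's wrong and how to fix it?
Bug: SQLite uses || for string concatenation; + coerces text to numbers (yielding 0)

Fix: Use the || operator for string concatenation

Corrected query:
SELECT major || ': ' || name AS label FROM students

Result:
label           
----------------
Physics: Iris   
History: Alice  
Economics: Alice
Chemistry: Jack 
Chemistry: Dave 
Economics: Jack 
Physics: Eve    
History: Hank   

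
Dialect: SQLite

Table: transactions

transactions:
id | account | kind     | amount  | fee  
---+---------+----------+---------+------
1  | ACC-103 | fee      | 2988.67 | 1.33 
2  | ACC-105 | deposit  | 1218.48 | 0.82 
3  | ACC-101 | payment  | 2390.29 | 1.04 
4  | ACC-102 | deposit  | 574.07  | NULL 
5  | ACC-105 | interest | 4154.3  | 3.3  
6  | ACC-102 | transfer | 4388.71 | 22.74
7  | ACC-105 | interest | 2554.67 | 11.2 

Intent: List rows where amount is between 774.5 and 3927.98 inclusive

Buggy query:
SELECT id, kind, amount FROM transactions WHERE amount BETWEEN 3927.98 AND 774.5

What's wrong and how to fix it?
Bug: BETWEEN expects the lower bound first; with 3927.98 AND 774.5 the range is empty

Fix: Write BETWEEN 774.5 AND 3927.98

Corrected query:
SELECT id, kind, amount FROM transactions WHERE amount BETWEEN 774.5 AND 3927.98

Result:
id | kind     | amount 
---+----------+--------
1  | fee      | 2988.67
2  | deposit  | 1218.48
3  | payment  | 2390.29
7  | interest | 2554.67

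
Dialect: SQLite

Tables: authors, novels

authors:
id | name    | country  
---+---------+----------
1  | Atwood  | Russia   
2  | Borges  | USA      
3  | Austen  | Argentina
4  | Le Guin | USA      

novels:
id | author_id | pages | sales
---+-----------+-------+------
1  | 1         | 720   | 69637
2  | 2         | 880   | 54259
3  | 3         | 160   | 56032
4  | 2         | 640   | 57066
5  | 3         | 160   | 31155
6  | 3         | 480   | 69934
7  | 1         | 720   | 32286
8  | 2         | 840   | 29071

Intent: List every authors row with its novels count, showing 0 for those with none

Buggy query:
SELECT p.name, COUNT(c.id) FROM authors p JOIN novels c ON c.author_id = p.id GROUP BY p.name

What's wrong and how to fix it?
Bug: INNER JOIN drops authors rows that have no matching novels rows

Fix: Switch to LEFT JOIN to retain unmatched parent rows

Corrected query:
SELECT p.name, COUNT(c.id) FROM authors p LEFT JOIN novels c ON c.author_id = p.id GROUP BY p.name

Result:
name    | COUNT(c.id)
--------+------------
Atwood  | 2          
Austen  | 3          
Borges  | 3          
Le Guin | 0          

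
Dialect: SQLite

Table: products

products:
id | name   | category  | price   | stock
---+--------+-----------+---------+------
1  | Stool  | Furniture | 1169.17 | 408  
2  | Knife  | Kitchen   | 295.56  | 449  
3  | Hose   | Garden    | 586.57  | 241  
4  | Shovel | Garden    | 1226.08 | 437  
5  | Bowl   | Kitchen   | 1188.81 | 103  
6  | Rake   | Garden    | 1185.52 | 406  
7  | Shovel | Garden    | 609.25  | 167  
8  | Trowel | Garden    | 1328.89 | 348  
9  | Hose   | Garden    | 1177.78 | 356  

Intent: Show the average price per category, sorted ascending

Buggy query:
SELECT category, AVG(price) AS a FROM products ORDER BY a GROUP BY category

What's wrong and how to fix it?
Bug: GROUP BY must precede ORDER BY

Fix: Move ORDER BY to the end, after GROUP BY

Corrected query:
SELECT category, AVG(price) AS a FROM products GROUP BY category ORDER BY a

Result:
category  | a       
----------+---------
Kitchen   | 742.185 
Garden    | 1019.015
Furniture | 1169.17 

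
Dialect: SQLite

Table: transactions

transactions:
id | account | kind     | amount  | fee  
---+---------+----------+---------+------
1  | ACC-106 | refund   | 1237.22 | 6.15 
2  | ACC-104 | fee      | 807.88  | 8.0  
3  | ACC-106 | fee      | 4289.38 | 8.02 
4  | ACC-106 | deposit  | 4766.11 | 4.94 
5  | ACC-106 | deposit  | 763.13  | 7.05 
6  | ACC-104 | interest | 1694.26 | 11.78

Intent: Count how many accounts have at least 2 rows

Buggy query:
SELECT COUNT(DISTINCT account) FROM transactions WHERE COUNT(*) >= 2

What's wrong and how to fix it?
Bug: WHERE filters individual rows, not groups, so a group-level COUNT is invalid there

Fix: Use a subquery that GROUPs and filters with HAVING, then count its rows

Corrected query:
SELECT COUNT(*) FROM (SELECT account FROM transactions GROUP BY account HAVING COUNT(*) >= 2)

Result:
COUNT(*)
--------
2       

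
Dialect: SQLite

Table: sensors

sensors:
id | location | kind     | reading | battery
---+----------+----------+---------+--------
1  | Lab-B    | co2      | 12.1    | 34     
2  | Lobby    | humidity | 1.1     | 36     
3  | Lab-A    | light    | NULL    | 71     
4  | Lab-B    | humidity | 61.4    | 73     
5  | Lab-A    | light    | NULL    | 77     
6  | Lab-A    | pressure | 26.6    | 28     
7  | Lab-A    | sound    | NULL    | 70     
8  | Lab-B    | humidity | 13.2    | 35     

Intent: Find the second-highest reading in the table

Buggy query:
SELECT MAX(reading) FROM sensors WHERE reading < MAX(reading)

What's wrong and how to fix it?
Bug: The inner MAX is an aggregate inside WHERE, which is not allowed

Fix: Compute the overall MAX in a subquery, then take MAX of rows below it

Corrected query:
SELECT MAX(reading) FROM sensors WHERE reading < (SELECT MAX(reading) FROM sensors)

Result:
MAX(reading)
------------
26.6        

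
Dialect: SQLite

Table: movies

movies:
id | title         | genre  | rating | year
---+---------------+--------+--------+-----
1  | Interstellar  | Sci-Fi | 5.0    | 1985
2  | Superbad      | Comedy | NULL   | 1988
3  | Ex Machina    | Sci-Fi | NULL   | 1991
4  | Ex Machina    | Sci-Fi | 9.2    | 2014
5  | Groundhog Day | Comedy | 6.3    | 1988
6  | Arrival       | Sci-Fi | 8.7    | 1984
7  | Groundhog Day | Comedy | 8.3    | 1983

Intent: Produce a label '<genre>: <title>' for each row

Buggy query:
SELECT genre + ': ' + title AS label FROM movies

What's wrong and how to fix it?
Bug: '+' is numeric addition; on text columns SQLite converts them to 0 instead of concatenating

Fix: Use the || operator for string concatenation

Corrected query:
SELECT genre || ': ' || title AS label FROM movies

Result:
label                
---------------------
Sci-Fi: Interstellar 
Comedy: Superbad     
Sci-Fi: Ex Machina   
Sci-Fi: Ex Machina   
Comedy: Groundhog Day
Sci-Fi: Arrival      
Comedy: Groundhog Day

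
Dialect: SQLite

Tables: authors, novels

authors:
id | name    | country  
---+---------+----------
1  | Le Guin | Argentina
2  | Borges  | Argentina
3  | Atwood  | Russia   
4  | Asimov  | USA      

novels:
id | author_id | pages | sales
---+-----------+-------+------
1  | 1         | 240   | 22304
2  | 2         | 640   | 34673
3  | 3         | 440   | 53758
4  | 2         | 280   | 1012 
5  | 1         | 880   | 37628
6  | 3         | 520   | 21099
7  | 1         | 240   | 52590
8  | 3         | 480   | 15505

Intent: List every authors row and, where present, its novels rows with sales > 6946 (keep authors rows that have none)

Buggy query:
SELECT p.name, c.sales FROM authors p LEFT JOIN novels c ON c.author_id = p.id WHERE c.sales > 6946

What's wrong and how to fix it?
Bug: Filtering c.sales in WHERE discards the NULL rows produced by LEFT JOIN, turning it into an inner join

Fix: Move the right-table condition into the ON clause so unmatched parents are kept

Corrected query:
SELECT p.name, c.sales FROM authors p LEFT JOIN novels c ON c.author_id = p.id AND c.sales > 6946

Result:
name    | sales
--------+------
Le Guin | 22304
Le Guin | 37628
Le Guin | 52590
Borges  | 34673
Atwood  | 15505
Atwood  | 21099
Atwood  | 53758
Asimov  | NULL 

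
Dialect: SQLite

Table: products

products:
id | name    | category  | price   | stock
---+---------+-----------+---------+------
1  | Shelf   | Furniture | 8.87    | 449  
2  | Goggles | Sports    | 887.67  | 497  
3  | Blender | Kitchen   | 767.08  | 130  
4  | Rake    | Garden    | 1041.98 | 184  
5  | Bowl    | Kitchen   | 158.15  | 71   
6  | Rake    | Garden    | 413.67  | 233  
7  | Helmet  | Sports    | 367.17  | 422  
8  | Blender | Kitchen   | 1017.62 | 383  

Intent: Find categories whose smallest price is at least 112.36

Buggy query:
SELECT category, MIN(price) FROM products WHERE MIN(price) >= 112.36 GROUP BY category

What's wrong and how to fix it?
Bug: MIN() in WHERE is a misuse of aggregate

Fix: Replace WHERE with HAVING after the GROUP BY

Corrected query:
SELECT category, MIN(price) FROM products GROUP BY category HAVING MIN(price) >= 112.36

Result:
category | MIN(price)
---------+-----------
Garden   | 413.67    
Kitchen  | 158.15    
Sports   | 367.17    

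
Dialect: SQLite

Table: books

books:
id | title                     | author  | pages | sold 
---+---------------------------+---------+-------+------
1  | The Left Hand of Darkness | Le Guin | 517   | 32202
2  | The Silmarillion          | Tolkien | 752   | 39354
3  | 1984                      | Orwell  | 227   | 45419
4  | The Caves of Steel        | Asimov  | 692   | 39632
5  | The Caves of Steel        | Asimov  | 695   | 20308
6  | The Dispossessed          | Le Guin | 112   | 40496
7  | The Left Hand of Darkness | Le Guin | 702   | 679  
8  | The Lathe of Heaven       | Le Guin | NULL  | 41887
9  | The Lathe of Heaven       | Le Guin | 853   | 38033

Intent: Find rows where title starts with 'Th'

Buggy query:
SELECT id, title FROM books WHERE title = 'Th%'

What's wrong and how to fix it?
Bug: '=' compares the literal string including the % character; pattern matching needs LIKE

Fix: Replace '=' with LIKE so 'Th%' is treated as a pattern

Corrected query:
SELECT id, title FROM books WHERE title LIKE 'Th%'

Result:
id | title                    
---+--------------------------
1  | The Left Hand of Darkness
2  | The Silmarillion         
4  | The Caves of Steel       
5  | The Caves of Steel       
6  | The Dispossessed         
7  | The Left Hand of Darkness
8  | The Lathe of Heaven      
9  | The Lathe of Heaven      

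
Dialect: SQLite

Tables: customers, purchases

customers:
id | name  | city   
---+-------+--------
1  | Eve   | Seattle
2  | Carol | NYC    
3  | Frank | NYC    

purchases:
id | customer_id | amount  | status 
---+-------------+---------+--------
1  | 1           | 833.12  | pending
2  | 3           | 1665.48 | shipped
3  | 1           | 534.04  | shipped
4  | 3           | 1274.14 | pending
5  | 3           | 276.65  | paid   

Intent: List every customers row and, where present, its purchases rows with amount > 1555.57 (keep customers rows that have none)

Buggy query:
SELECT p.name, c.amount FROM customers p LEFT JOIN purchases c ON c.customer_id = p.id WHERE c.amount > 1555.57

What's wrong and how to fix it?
Bug: Filtering c.amount in WHERE discards the NULL rows produced by LEFT JOIN, turning it into an inner join

Fix: Move the right-table condition into the ON clause so unmatched parents are kept

Corrected query:
SELECT p.name, c.amount FROM customers p LEFT JOIN purchases c ON c.customer_id = p.id AND c.amount > 1555.57

Result:
name  | amount 
------+--------
Eve   | NULL   
Carol | NULL   
Frank | 1665.48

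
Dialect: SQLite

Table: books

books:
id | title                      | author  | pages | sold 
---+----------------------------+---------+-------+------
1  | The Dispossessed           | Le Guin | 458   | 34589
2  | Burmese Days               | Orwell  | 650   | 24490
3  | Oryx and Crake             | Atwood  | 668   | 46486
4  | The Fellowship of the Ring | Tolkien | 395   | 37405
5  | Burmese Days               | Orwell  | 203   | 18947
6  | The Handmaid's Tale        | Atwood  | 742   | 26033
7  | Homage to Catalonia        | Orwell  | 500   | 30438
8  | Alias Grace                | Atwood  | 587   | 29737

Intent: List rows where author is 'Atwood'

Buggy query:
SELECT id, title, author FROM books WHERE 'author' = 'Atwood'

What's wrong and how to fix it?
Bug: Single quotes denote string literals in SQL; the column name is being compared as a constant string

Fix: Reference the column as author without single quotes

Corrected query:
SELECT id, title, author FROM books WHERE author = 'Atwood'

Result:
id | title               | author
---+---------------------+-------
3  | Oryx and Crake      | Atwood
6  | The Handmaid's Tale | Atwood
8  | Alias Grace         | Atwood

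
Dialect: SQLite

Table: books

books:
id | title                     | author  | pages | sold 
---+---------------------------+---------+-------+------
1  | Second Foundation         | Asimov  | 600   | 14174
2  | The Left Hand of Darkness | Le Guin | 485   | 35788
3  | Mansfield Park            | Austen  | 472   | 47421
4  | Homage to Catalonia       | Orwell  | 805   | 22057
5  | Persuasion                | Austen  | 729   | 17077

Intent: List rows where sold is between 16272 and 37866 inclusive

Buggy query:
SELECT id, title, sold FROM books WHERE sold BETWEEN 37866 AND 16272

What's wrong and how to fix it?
Bug: The bounds are reversed; BETWEEN a AND b requires a <= b to match anything

Fix: Swap the bounds so the smaller value comes first

Corrected query:
SELECT id, title, sold FROM books WHERE sold BETWEEN 16272 AND 37866

Result:
id | title                     | sold 
---+---------------------------+------
2  | The Left Hand of Darkness | 35788
4  | Homage to Catalonia       | 22057
5  | Persuasion                | 17077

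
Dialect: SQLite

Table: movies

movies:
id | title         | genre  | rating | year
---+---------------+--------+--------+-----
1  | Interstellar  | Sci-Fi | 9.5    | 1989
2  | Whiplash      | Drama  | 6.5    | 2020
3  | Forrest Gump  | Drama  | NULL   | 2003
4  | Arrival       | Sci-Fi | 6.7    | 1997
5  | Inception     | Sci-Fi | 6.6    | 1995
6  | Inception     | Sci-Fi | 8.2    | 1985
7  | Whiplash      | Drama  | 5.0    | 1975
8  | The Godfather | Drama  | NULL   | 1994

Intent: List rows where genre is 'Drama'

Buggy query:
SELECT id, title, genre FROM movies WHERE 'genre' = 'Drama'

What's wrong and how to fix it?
Bug: 'genre' in single quotes is a string literal, not the column; the comparison is literal-vs-literal and never true

Fix: Reference the column as genre without single quotes

Corrected query:
SELECT id, title, genre FROM movies WHERE genre = 'Drama'

Result:
id | title         | genre
---+---------------+------
2  | Whiplash      | Drama
3  | Forrest Gump  | Drama
7  | Whiplash      | Drama
8  | The Godfather | Drama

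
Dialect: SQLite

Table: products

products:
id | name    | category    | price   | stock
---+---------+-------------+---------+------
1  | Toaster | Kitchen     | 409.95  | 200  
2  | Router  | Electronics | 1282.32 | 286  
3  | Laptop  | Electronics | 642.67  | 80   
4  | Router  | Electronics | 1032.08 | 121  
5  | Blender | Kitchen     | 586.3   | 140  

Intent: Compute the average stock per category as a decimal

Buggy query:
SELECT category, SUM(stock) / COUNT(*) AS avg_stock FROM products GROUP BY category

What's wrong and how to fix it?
Bug: SUM(stock) and COUNT(*) are both integers; the division truncates the fractional part

Fix: Multiply by 1.0 (or CAST to REAL) to force floating-point division

Corrected query:
SELECT category, SUM(stock) * 1.0 / COUNT(*) AS avg_stock FROM products GROUP BY category

Result:
category    | avg_stock 
------------+-----------
Electronics | 162.333333
Kitchen     | 170       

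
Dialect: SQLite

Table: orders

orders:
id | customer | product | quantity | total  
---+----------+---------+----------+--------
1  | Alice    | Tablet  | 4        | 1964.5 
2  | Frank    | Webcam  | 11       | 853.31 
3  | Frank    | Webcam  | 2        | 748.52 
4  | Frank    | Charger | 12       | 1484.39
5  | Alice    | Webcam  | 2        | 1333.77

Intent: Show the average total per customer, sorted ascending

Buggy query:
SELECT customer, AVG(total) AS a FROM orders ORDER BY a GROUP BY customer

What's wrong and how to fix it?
Bug: GROUP BY must precede ORDER BY

Fix: Move ORDER BY to the end, after GROUP BY

Corrected query:
SELECT customer, AVG(total) AS a FROM orders GROUP BY customer ORDER BY a

Result:
customer | a       
---------+---------
Frank    | 1028.74 
Alice    | 1649.135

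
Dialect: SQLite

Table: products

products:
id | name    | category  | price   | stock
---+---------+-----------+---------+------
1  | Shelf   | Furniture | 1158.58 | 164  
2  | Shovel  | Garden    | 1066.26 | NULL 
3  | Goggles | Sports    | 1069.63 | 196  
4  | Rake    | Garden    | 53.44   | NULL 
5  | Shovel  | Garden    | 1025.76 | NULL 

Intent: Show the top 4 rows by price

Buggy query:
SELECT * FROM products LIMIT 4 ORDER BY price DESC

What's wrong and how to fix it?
Bug: LIMIT must come after ORDER BY

Fix: Swap the clauses: ORDER BY first, then LIMIT

Corrected query:
SELECT * FROM products ORDER BY price DESC LIMIT 4

Result:
id | name    | category  | price   | stock
---+---------+-----------+---------+------
1  | Shelf   | Furniture | 1158.58 | 164  
3  | Goggles | Sports    | 1069.63 | 196  
2  | Shovel  | Garden    | 1066.26 | NULL 
5  | Shovel  | Garden    | 1025.76 | NULL 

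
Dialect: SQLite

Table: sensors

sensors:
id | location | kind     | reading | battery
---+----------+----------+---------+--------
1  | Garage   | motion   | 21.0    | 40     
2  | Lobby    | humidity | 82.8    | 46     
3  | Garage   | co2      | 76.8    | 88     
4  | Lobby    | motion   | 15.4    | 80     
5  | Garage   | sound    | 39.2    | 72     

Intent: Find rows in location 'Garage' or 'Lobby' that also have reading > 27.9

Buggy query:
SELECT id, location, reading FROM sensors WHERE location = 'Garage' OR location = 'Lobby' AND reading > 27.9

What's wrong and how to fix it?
Bug: Without parentheses, AND is evaluated before OR, so the reading filter only applies to the 'Lobby' branch

Fix: Add parentheses around the OR so the AND applies to both alternatives

Corrected query:
SELECT id, location, reading FROM sensors WHERE (location = 'Garage' OR location = 'Lobby') AND reading > 27.9

Result:
id | location | reading
---+----------+--------
2  | Lobby    | 82.8   
3  | Garage   | 76.8   
5  | Garage   | 39.2   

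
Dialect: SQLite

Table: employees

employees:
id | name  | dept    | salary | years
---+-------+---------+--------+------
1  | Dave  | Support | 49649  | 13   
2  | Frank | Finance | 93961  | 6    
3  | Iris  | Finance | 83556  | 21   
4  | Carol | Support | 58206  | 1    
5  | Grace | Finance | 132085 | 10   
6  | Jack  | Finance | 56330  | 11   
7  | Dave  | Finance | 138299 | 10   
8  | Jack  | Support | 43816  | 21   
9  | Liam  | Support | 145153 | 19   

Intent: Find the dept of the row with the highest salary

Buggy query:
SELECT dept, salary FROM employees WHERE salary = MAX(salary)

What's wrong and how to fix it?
Bug: WHERE is evaluated per row; an aggregate over the whole table isn't defined there

Fix: Wrap MAX in a scalar subquery so WHERE compares against a single value

Corrected query:
SELECT dept, salary FROM employees WHERE salary = (SELECT MAX(salary) FROM employees)

Result:
dept    | salary
--------+-------
Support | 145153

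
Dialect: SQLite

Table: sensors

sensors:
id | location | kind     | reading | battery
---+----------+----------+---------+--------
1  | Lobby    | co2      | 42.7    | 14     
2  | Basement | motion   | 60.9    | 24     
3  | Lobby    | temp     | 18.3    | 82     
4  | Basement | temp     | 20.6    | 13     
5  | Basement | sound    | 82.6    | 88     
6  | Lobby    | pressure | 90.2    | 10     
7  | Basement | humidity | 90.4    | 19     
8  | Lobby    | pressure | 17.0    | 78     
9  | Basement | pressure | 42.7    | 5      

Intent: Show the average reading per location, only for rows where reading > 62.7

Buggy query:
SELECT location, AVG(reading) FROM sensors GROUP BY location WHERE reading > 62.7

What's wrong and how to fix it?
Bug: WHERE cannot follow GROUP BY

Fix: Place WHERE between FROM and GROUP BY

Corrected query:
SELECT location, AVG(reading) FROM sensors WHERE reading > 62.7 GROUP BY location

Result:
location | AVG(reading)
---------+-------------
Basement | 86.5        
Lobby    | 90.2        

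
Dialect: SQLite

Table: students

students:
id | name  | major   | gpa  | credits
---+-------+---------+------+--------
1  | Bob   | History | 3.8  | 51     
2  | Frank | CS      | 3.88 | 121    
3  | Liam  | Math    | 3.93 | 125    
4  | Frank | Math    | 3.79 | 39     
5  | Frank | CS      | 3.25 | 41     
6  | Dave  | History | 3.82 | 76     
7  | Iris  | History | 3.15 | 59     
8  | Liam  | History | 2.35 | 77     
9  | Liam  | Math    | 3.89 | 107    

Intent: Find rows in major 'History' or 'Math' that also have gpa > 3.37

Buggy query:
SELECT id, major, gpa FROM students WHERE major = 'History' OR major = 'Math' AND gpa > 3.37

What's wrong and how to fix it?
Bug: AND binds tighter than OR, so this parses as major = 'History' OR (major = 'Math' AND gpa > 3.37)

Fix: Group the OR with parentheses (or use IN), then AND the threshold

Corrected query:
SELECT id, major, gpa FROM students WHERE (major = 'History' OR major = 'Math') AND gpa > 3.37

Result:
id | major   | gpa 
---+---------+-----
1  | History | 3.8 
3  | Math    | 3.93
4  | Math    | 3.79
6  | History | 3.82
9  | Math    | 3.89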